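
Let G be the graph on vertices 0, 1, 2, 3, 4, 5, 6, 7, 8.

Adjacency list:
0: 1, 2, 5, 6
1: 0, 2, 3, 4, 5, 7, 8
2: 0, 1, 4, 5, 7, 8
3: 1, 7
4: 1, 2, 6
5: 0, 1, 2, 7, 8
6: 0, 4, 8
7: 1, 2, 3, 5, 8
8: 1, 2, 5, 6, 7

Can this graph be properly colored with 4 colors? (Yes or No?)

1, 2, 5, 7, 8 are pairwise adjacent (a clique of size 5), so at least 5 colors are needed.
So 4 colors are not enough.

No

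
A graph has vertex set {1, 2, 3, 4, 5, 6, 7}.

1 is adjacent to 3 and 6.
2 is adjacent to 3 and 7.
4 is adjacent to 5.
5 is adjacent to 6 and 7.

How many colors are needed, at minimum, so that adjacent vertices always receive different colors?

2

5 and 6 are adjacent, so at least 2 colors are needed.
2 colors suffice: 1=red, 2=red, 3=blue, 4=blue, 5=red, 6=blue, 7=blue. Every edge joins two different colors.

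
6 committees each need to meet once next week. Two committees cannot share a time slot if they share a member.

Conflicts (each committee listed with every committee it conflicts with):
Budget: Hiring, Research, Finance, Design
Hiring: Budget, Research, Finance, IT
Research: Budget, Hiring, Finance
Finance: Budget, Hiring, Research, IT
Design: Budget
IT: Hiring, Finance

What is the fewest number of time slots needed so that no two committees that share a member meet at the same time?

Budget, Hiring, Research, Finance pairwise conflict, so at least 4 time slots are needed.
A valid assignment using 4 time slots: Budget=2, Hiring=3, Research=4, Finance=1, Design=1, IT=2. No two conflicting committees share a time slot.

4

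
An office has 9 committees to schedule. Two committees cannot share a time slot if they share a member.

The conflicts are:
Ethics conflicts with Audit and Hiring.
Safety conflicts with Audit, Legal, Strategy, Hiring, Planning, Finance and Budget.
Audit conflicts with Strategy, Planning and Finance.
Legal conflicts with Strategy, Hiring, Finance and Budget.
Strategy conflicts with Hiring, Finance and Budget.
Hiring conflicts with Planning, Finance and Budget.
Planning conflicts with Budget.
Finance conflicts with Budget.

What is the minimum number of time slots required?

6

Safety, Legal, Strategy, Hiring, Finance, Budget all conflict with each other, so at least 6 time slots are needed.
Using 6 time slots: Ethics=1, Safety=1, Audit=2, Legal=6, Strategy=4, Hiring=2, Planning=4, Finance=5, Budget=3. Each listed conflict is separated.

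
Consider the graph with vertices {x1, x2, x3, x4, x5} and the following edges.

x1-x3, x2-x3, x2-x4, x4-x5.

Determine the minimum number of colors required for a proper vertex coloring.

x2 and x3 are adjacent, so at least 2 colors are needed.
A valid assignment using 2 colors: x1=1, x2=1, x3=2, x4=2, x5=1. No two adjacent vertices share a color.

2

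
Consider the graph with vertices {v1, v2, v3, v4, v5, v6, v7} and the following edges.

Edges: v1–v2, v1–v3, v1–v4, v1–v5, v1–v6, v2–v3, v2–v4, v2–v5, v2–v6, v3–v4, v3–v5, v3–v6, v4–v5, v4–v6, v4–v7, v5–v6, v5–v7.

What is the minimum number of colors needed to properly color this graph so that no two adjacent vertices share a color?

6

v1, v2, v3, v4, v5, v6 form a clique, so at least 6 colors are needed.
6 colors suffice: color 1 → {v4}; color 2 → {v5}; color 3 → {v6, v7}; color 4 → {v2}; color 5 → {v3}; color 6 → {v1}. Each edge has distinct colors on its endpoints.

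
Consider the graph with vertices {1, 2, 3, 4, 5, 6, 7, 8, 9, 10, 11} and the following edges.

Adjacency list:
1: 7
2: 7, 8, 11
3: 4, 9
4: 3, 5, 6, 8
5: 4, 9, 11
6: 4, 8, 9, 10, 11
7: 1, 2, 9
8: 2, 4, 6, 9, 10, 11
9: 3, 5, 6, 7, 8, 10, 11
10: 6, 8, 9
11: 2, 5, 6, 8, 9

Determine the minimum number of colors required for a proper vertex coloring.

6, 8, 9, 11 are mutually adjacent (a clique of size 4), so at least 4 colors are needed.
One proper 4-coloring: 1=a, 2=a, 3=b, 4=a, 5=b, 6=d, 7=b, 8=b, 9=a, 10=c, 11=c. No two adjacent vertices share a color.

4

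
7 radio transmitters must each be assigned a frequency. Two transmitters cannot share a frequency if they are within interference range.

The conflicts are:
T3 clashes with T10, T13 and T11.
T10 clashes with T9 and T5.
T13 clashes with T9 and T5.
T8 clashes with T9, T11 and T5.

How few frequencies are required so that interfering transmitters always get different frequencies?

The cycle T8-T5-T10-T3-T11-T8 has odd length 5, so it cannot be 2-colored; at least 3 frequencies are needed.
3 frequencies suffice: T3=2, T10=1, T13=1, T8=1, T9=2, T11=3, T5=2. Every pair that conflicts lands in different frequencies.

3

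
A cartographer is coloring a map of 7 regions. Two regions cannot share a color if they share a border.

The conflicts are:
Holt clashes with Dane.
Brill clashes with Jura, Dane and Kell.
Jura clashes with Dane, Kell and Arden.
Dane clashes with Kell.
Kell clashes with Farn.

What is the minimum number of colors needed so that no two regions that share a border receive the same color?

Brill, Jura, Dane, Kell all conflict with each other, so at least 4 colors are needed.
One proper 4-coloring: Holt=2, Brill=4, Jura=3, Dane=1, Kell=2, Farn=1, Arden=1. Each listed conflict is separated.

4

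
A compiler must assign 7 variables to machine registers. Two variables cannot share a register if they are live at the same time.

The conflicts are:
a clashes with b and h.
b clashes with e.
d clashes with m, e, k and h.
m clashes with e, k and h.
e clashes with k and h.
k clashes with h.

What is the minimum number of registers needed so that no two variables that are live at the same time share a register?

d, m, e, k, h are mutually in conflict, so at least 5 registers are needed.
5 registers suffice: register 1 → {b, h}; register 2 → {a, e}; register 3 → {k}; register 4 → {m}; register 5 → {d}. Every pair that conflicts lands in different registers.

5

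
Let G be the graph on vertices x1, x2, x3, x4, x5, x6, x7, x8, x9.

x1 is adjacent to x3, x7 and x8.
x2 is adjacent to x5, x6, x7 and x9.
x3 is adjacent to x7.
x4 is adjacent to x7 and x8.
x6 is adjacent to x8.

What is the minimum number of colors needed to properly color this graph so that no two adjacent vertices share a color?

3

x1, x3, x7 are mutually adjacent, so at least 3 colors are needed.
3 colors suffice: color 1 → {x1, x2, x4}; color 2 → {x5, x7, x8, x9}; color 3 → {x3, x6}. No two adjacent vertices share a color.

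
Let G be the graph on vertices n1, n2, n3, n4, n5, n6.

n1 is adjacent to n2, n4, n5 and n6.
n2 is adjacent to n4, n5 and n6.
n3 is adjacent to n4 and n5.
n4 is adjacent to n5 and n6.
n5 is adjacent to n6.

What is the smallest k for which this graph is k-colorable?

5

n1, n2, n4, n5, n6 are pairwise adjacent (a clique of size 5), so at least 5 colors are needed.
One proper 5-coloring: n1=4, n2=3, n3=3, n4=2, n5=1, n6=5. Every edge joins two different colors.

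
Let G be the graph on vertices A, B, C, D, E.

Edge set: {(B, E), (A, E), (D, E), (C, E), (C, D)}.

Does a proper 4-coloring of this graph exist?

Yes

The chromatic number is 3. C, D, E form a triangle, so at least 3 colors are needed.
A valid assignment using 3 colors: A=2, B=2, C=2, D=3, E=1.
Since 4 ≥ 3, a proper 4-coloring certainly exists.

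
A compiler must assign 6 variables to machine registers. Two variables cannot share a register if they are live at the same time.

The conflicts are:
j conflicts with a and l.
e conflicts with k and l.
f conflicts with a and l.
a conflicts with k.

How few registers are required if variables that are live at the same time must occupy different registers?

The cycle l-j-a-k-e-l has odd length 5, so it cannot be 2-colored; at least 3 registers are needed.
3 registers suffice: j=2, e=3, f=2, a=1, k=2, l=1. Each listed conflict is separated.

3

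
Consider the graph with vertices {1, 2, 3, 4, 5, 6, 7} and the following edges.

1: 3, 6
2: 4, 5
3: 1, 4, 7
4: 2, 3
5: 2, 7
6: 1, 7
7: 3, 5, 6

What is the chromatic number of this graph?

3

The cycle 5-2-4-3-7-5 has odd length 5, so it cannot be 2-colored; at least 3 colors are needed.
3 colors suffice: color a → {2, 3, 6}; color b → {1, 4, 7}; color c → {5}. No two adjacent vertices share a color.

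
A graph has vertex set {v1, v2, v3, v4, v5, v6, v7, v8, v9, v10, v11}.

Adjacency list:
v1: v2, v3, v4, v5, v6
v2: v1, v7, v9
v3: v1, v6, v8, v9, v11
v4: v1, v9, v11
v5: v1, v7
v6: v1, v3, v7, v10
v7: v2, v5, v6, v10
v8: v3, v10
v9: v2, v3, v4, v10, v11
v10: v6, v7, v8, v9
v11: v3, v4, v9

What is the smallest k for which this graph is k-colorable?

v6, v7, v10 are pairwise adjacent, so at least 3 colors are needed.
3 colors suffice: color 1 → {v1, v7, v8, v9}; color 2 → {v2, v3, v4, v5, v10}; color 3 → {v6, v11}. Every edge joins two different colors.

3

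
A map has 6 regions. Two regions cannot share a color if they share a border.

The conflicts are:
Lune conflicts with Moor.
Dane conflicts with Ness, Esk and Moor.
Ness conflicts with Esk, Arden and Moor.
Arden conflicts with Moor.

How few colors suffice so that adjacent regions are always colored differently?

Dane, Ness, Esk pairwise conflict, so at least 3 colors are needed.
3 colors suffice: color 1 → {Esk, Moor}; color 2 → {Lune, Ness}; color 3 → {Dane, Arden}. Every pair that conflicts lands in different colors.

3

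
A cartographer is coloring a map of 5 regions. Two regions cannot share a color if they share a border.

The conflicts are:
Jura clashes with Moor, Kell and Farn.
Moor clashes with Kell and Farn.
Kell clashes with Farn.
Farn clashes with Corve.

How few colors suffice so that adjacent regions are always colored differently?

4

Jura, Moor, Kell, Farn are mutually in conflict, so at least 4 colors are needed.
One proper 4-coloring: Jura=3, Moor=2, Kell=4, Farn=1, Corve=2. Every pair that conflicts lands in different colors.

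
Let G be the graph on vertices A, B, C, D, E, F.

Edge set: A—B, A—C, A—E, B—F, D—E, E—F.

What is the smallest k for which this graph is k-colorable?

2

B and F are adjacent, so at least 2 colors are needed.
2 colors suffice: A=red, B=blue, C=blue, D=red, E=blue, F=red. Each edge has distinct colors on its endpoints.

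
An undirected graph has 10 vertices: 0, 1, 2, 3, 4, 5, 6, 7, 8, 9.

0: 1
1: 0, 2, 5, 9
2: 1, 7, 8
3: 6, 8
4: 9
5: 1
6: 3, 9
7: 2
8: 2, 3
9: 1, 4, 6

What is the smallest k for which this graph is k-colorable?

2

3 and 6 are adjacent, so at least 2 colors are needed.
A valid assignment using 2 colors: 0=b, 1=a, 2=b, 3=b, 4=a, 5=b, 6=a, 7=a, 8=a, 9=b. No two adjacent vertices share a color.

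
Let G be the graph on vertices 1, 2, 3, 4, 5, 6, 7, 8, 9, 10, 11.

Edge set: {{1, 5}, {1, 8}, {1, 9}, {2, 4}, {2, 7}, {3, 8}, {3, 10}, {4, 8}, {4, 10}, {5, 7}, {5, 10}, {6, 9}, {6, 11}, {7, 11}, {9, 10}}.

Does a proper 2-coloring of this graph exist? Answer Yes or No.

The cycle 5-10-3-8-1-5 has odd length 5, so it cannot be 2-colored; at least 3 colors are needed.
So 2 colors are not enough.

No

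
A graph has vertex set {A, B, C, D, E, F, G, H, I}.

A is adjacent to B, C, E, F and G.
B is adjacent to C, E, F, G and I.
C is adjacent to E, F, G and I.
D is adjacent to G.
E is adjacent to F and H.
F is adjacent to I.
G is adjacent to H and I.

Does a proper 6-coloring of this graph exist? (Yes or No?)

The chromatic number is 5. A, B, C, E, F are mutually adjacent (a clique of size 5), so at least 5 colors are needed.
5 colors suffice: color red → {F, G}; color blue → {C, D, H}; color green → {B}; color yellow → {A, I}; color purple → {E}.
Since 6 ≥ 5, a proper 6-coloring certainly exists.

Yes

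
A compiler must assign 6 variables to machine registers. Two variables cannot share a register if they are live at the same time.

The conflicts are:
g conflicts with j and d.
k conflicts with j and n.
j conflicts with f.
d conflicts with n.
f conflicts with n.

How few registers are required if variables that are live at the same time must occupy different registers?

The cycle g-j-f-n-d-g has odd length 5, so it cannot be 2-colored; at least 3 registers are needed.
3 registers suffice: register 1 → {j, n}; register 2 → {g, k, f}; register 3 → {d}. Every pair that conflicts lands in different registers.

3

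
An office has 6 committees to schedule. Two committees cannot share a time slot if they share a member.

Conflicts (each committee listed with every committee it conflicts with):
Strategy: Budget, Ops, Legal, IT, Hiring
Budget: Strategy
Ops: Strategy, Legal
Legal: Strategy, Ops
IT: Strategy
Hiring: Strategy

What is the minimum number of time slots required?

3

Strategy, Ops, Legal all conflict with each other, so at least 3 time slots are needed.
3 time slots suffice: Strategy=1, Budget=2, Ops=2, Legal=3, IT=2, Hiring=2. No two conflicting committees share a time slot.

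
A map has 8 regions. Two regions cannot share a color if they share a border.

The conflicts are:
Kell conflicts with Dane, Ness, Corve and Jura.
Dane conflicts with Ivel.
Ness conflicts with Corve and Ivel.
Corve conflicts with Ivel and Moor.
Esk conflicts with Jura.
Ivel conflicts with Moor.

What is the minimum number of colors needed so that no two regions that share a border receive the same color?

3

Corve, Ivel, Moor pairwise conflict, so at least 3 colors are needed.
3 colors suffice: color 1 → {Kell, Esk, Ivel}; color 2 → {Dane, Corve, Jura}; color 3 → {Ness, Moor}. Every pair that conflicts lands in different colors.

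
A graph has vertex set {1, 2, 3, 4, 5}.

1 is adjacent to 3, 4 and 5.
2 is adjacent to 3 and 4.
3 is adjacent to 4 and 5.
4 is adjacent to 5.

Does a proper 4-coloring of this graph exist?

The chromatic number is 4. 1, 3, 4, 5 are mutually adjacent (a clique of size 4), so at least 4 colors are needed.
One proper 4-coloring: 1=d, 2=c, 3=b, 4=a, 5=c.
That is already a proper 4-coloring.

Yes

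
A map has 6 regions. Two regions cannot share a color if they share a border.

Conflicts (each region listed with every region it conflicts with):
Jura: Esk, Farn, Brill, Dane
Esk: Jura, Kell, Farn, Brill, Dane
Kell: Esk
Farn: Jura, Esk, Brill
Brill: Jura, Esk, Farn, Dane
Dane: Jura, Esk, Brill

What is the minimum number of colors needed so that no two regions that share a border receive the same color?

Jura, Esk, Brill, Dane all conflict with each other, so at least 4 colors are needed.
4 colors suffice: color 1 → {Esk}; color 2 → {Jura, Kell}; color 3 → {Brill}; color 4 → {Farn, Dane}. No two conflicting regions share a color.

4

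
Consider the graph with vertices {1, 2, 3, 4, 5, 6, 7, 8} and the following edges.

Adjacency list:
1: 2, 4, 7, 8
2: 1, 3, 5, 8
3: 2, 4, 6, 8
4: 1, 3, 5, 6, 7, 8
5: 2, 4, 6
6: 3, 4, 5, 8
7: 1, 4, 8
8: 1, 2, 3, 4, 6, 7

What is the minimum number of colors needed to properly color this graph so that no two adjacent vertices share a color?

3, 4, 6, 8 are pairwise adjacent (a clique of size 4), so at least 4 colors are needed.
4 colors suffice: color a → {2, 4}; color b → {5, 8}; color c → {1, 6}; color d → {3, 7}. Each edge has distinct colors on its endpoints.

4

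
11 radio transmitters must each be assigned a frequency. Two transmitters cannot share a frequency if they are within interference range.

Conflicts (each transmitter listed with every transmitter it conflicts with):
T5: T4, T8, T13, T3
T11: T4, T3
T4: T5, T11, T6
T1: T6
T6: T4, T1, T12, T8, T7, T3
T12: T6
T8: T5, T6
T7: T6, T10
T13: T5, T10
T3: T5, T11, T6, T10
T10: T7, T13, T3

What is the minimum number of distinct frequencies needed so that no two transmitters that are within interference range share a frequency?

2

T1 and T6 conflict, so at least 2 frequencies are needed.
2 frequencies suffice: T5=1, T11=1, T4=2, T1=2, T6=1, T12=2, T8=2, T7=2, T13=2, T3=2, T10=1. Every pair that conflicts lands in different frequencies.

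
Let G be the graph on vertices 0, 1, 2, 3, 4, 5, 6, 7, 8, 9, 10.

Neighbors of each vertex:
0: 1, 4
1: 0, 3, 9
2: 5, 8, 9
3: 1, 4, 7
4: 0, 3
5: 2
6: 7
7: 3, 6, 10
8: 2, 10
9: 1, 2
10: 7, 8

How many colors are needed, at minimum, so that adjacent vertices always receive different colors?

3

The cycle 2-8-10-7-3-1-9-2 has odd length 7, so it cannot be 2-colored; at least 3 colors are needed.
A valid assignment using 3 colors: 0=b, 1=a, 2=a, 3=b, 4=a, 5=b, 6=b, 7=a, 8=b, 9=b, 10=c. Each edge has distinct colors on its endpoints.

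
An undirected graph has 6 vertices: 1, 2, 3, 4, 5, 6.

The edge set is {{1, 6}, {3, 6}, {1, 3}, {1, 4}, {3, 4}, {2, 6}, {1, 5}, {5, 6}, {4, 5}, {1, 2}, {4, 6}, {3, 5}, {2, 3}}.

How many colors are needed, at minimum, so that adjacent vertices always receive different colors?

5

1, 3, 4, 5, 6 form a clique, so at least 5 colors are needed.
5 colors suffice: color red → {1}; color blue → {3}; color green → {6}; color yellow → {2, 5}; color purple → {4}. No two adjacent vertices share a color.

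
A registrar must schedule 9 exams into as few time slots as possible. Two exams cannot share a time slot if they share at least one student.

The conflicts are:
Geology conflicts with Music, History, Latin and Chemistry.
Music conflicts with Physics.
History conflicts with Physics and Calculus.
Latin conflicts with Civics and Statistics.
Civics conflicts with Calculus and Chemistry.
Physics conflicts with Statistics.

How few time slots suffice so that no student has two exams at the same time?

The cycle Physics-History-Geology-Latin-Statistics-Physics has odd length 5, so it cannot be 2-colored; at least 3 time slots are needed.
A valid assignment using 3 time slots: Geology=1, Music=2, History=2, Latin=2, Civics=1, Physics=1, Statistics=3, Calculus=3, Chemistry=2. Each listed conflict is separated.

3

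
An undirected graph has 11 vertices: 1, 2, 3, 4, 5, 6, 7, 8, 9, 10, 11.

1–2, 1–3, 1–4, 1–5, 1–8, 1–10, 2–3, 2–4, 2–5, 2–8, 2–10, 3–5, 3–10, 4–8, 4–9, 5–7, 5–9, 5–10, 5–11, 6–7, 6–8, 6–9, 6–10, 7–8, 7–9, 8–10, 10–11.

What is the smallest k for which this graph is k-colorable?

5

1, 2, 3, 5, 10 are mutually adjacent (a clique of size 5), so at least 5 colors are needed.
5 colors suffice: color red → {5, 8}; color blue → {9, 10}; color green → {2, 7, 11}; color yellow → {1, 6}; color purple → {3, 4}. Each edge has distinct colors on its endpoints.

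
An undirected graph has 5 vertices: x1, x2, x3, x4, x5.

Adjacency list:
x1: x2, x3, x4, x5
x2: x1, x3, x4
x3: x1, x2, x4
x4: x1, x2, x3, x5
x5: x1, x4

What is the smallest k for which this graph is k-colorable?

4

x1, x2, x3, x4 are mutually adjacent (a clique of size 4), so at least 4 colors are needed.
One proper 4-coloring: x1=R, x2=Y, x3=G, x4=B, x5=G. No two adjacent vertices share a color.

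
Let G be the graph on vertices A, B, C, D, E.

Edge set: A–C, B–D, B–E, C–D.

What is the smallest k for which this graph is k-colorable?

A and C are adjacent, so at least 2 colors are needed.
2 colors suffice: A=2, B=1, C=1, D=2, E=2. No two adjacent vertices share a color.

2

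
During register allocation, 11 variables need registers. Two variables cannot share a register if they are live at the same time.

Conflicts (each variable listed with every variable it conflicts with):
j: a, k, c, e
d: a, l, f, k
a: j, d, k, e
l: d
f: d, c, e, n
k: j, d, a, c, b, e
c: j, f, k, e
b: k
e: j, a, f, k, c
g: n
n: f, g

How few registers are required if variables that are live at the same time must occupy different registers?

j, a, k, e pairwise conflict, so at least 4 registers are needed.
4 registers suffice: register 1 → {l, f, k, g}; register 2 → {d, b, e, n}; register 3 → {a, c}; register 4 → {j}. No two conflicting variables share a register.

4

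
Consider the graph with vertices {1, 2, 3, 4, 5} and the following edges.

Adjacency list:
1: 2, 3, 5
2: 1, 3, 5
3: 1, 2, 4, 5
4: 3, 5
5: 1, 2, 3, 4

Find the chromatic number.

1, 2, 3, 5 are mutually adjacent (a clique of size 4), so at least 4 colors are needed.
4 colors suffice: color a → {3}; color b → {5}; color c → {2, 4}; color d → {1}. No two adjacent vertices share a color.

4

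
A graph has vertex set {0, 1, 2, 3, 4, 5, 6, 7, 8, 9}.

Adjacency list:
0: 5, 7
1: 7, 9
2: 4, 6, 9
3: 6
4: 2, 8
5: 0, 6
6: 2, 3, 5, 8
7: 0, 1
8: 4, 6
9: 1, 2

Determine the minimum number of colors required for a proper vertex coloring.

The cycle 9-1-7-0-5-6-2-9 has odd length 7, so it cannot be 2-colored; at least 3 colors are needed.
A valid assignment using 3 colors: 0=red, 1=red, 2=blue, 3=blue, 4=red, 5=blue, 6=red, 7=blue, 8=blue, 9=green. Each edge has distinct colors on its endpoints.

3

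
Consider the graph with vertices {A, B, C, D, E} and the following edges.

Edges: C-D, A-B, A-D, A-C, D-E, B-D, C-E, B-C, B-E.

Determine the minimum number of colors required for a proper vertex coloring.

4

B, C, D, E form a clique, so at least 4 colors are needed.
One proper 4-coloring: A=yellow, B=red, C=green, D=blue, E=yellow. No two adjacent vertices share a color.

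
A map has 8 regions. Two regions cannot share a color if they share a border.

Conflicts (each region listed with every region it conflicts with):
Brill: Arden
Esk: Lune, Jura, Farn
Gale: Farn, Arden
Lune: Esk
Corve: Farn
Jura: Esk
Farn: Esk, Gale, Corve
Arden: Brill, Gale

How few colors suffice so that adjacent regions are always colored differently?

Esk and Jura conflict, so at least 2 colors are needed.
One proper 2-coloring: Brill=2, Esk=2, Gale=2, Lune=1, Corve=2, Jura=1, Farn=1, Arden=1. No two conflicting regions share a color.

2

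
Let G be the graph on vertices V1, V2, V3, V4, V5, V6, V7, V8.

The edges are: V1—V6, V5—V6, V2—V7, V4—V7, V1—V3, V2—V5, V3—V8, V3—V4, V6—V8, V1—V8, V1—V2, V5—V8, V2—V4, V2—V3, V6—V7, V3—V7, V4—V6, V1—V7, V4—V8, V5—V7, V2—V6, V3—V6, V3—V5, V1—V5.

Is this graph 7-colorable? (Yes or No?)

The chromatic number is 6. V1, V2, V3, V5, V6, V7 are mutually adjacent (a clique of size 6), so at least 6 colors are needed.
6 colors suffice: color 1 → {V3}; color 2 → {V6}; color 3 → {V2, V8}; color 4 → {V7}; color 5 → {V1, V4}; color 6 → {V5}.
Since 7 ≥ 6, a proper 7-coloring certainly exists.

Yes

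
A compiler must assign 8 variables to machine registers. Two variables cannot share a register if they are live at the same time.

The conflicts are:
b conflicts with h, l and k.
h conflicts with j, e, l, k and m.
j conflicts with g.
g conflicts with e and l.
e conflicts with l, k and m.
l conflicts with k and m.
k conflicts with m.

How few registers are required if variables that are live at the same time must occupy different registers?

h, e, l, k, m all conflict with each other, so at least 5 registers are needed.
5 registers suffice: register 1 → {h, g}; register 2 → {j, l}; register 3 → {k}; register 4 → {b, e}; register 5 → {m}. Every pair that conflicts lands in different registers.

5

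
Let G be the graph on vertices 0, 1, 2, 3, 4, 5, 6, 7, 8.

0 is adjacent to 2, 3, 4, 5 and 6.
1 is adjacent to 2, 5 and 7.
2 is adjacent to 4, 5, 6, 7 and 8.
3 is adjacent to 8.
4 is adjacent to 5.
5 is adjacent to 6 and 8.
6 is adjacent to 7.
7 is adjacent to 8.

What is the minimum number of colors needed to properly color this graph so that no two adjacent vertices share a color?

4

0, 2, 4, 5 are pairwise adjacent (a clique of size 4), so at least 4 colors are needed.
4 colors suffice: color a → {2, 3}; color b → {5, 7}; color c → {0, 1, 8}; color d → {4, 6}. Each edge has distinct colors on its endpoints.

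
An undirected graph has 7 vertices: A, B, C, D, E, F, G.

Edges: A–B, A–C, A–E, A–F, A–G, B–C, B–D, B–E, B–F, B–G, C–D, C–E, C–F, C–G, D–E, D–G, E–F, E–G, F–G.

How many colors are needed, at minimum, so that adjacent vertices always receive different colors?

6

A, B, C, E, F, G form a clique, so at least 6 colors are needed.
6 colors suffice: color 1 → {E}; color 2 → {B}; color 3 → {C}; color 4 → {G}; color 5 → {A, D}; color 6 → {F}. Each edge has distinct colors on its endpoints.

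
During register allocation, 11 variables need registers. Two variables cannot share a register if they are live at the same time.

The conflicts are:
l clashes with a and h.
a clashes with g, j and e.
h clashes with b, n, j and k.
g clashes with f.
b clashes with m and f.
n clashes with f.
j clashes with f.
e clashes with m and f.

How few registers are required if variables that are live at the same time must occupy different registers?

a and g conflict, so at least 2 registers are needed.
A valid assignment using 2 registers: l=2, a=1, h=1, g=2, b=2, n=2, j=2, e=2, k=2, m=1, f=1. No two conflicting variables share a register.

2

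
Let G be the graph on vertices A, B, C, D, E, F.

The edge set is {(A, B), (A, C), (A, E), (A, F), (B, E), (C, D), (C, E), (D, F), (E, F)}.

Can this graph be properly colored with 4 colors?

Yes

The chromatic number is 3. A, C, E are mutually adjacent, so at least 3 colors are needed.
3 colors suffice: A=blue, B=green, C=green, D=red, E=red, F=green.
Since 4 ≥ 3, a proper 4-coloring certainly exists.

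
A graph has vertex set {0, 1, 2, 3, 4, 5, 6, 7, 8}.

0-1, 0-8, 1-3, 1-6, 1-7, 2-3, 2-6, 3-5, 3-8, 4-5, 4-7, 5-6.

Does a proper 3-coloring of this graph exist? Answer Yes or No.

Yes

The chromatic number is 3. The cycle 1-3-5-4-7-1 has odd length 5, so it cannot be 2-colored; at least 3 colors are needed.
3 colors suffice: 0=b, 1=a, 2=a, 3=b, 4=b, 5=a, 6=b, 7=c, 8=a.
That is already a proper 3-coloring.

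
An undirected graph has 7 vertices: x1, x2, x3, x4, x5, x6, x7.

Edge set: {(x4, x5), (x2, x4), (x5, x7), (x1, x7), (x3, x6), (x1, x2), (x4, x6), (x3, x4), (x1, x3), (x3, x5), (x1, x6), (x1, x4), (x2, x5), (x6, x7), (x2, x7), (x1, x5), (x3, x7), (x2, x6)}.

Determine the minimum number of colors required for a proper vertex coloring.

x1, x3, x5, x7 are pairwise adjacent (a clique of size 4), so at least 4 colors are needed.
One proper 4-coloring: x1=1, x2=4, x3=4, x4=3, x5=2, x6=2, x7=3. Every edge joins two different colors.

4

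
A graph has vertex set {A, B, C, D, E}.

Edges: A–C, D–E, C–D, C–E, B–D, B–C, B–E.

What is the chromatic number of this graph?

B, C, D, E are pairwise adjacent (a clique of size 4), so at least 4 colors are needed.
4 colors suffice: color 1 → {C}; color 2 → {A, D}; color 3 → {B}; color 4 → {E}. Each edge has distinct colors on its endpoints.

4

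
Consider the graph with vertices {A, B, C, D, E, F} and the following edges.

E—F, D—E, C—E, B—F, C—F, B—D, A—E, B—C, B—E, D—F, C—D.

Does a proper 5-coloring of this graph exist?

The chromatic number is 5. B, C, D, E, F are pairwise adjacent (a clique of size 5), so at least 5 colors are needed.
5 colors suffice: color 1 → {E}; color 2 → {A, B}; color 3 → {D}; color 4 → {F}; color 5 → {C}.
That is already a proper 5-coloring.

Yes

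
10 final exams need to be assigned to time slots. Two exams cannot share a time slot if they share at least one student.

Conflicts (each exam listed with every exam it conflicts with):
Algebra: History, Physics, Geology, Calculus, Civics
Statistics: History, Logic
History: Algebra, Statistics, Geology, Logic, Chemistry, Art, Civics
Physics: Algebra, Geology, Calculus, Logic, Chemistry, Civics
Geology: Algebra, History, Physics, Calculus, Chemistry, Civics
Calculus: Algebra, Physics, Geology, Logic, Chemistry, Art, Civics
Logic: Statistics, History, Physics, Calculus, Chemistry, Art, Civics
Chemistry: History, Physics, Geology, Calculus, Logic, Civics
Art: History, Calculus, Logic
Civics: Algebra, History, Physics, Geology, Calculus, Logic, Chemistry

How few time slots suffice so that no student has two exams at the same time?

Physics, Calculus, Logic, Chemistry, Civics are mutually in conflict, so at least 5 time slots are needed.
5 time slots suffice: time slot 1 → {Statistics, Art, Civics}; time slot 2 → {Geology, Logic}; time slot 3 → {History, Calculus}; time slot 4 → {Algebra, Chemistry}; time slot 5 → {Physics}. No two conflicting exams share a time slot.

5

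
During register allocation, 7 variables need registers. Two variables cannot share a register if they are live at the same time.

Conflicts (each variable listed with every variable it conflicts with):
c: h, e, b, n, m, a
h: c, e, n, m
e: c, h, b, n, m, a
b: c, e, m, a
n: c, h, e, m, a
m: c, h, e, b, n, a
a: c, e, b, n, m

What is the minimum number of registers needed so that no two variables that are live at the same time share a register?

c, e, b, m, a all conflict with each other, so at least 5 registers are needed.
5 registers suffice: register 1 → {e}; register 2 → {c}; register 3 → {m}; register 4 → {h, a}; register 5 → {b, n}. No two conflicting variables share a register.

5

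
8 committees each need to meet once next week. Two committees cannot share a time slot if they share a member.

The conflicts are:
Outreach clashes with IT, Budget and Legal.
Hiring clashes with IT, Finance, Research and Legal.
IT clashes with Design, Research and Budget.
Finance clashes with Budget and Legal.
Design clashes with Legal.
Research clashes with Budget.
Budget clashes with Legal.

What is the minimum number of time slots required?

Outreach, Budget, Legal all conflict with each other, so at least 3 time slots are needed.
3 time slots suffice: time slot 1 → {IT, Legal}; time slot 2 → {Hiring, Design, Budget}; time slot 3 → {Outreach, Finance, Research}. Every pair that conflicts lands in different time slots.

3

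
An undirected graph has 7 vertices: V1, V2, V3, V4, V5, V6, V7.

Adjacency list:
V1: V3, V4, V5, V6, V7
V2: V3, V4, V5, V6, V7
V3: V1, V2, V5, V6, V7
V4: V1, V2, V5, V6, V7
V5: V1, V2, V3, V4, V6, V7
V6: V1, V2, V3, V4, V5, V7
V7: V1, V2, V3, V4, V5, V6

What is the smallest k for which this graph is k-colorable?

5

V2, V3, V5, V6, V7 are pairwise adjacent (a clique of size 5), so at least 5 colors are needed.
5 colors suffice: color 1 → {V7}; color 2 → {V6}; color 3 → {V5}; color 4 → {V1, V2}; color 5 → {V3, V4}. Every edge joins two different colors.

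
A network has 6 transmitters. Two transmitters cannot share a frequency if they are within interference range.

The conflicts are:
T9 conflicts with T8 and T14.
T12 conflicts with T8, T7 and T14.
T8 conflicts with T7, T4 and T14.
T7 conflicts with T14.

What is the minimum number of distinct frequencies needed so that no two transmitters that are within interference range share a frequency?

T12, T8, T7, T14 pairwise conflict, so at least 4 frequencies are needed.
Using 4 frequencies: T9=3, T12=3, T8=1, T7=4, T4=2, T14=2. Every pair that conflicts lands in different frequencies.

4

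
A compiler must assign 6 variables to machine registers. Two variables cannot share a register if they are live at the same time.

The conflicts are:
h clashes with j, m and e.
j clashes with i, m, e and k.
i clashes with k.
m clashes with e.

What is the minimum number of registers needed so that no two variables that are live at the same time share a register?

h, j, m, e pairwise conflict, so at least 4 registers are needed.
4 registers suffice: register 1 → {j}; register 2 → {m, k}; register 3 → {i, e}; register 4 → {h}. Each listed conflict is separated.

4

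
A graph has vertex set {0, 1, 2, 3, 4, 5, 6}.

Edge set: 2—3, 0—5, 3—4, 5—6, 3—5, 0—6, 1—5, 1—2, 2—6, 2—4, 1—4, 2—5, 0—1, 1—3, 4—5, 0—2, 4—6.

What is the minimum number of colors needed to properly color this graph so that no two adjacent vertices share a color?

5

1, 2, 3, 4, 5 form a clique, so at least 5 colors are needed.
A valid assignment using 5 colors: 0=yellow, 1=green, 2=blue, 3=purple, 4=yellow, 5=red, 6=green. Every edge joins two different colors.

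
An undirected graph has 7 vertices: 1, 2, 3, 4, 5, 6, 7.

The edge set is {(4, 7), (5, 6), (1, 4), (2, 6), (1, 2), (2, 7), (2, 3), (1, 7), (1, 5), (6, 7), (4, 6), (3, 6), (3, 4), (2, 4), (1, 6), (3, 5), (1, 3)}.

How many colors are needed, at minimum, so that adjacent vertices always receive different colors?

5

1, 2, 4, 6, 7 form a clique, so at least 5 colors are needed.
5 colors suffice: color a → {6}; color b → {1}; color c → {4, 5}; color d → {3, 7}; color e → {2}. Every edge joins two different colors.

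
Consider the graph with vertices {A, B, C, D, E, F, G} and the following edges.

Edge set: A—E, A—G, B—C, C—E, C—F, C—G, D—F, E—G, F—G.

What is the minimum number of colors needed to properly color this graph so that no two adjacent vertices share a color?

3

A, E, G are pairwise adjacent, so at least 3 colors are needed.
3 colors suffice: A=2, B=1, C=2, D=1, E=3, F=3, G=1. Each edge has distinct colors on its endpoints.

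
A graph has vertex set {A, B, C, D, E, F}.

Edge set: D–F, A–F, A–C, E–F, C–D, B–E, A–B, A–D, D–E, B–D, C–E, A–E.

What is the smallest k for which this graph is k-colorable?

4

A, C, D, E are pairwise adjacent (a clique of size 4), so at least 4 colors are needed.
4 colors suffice: color red → {D}; color blue → {E}; color green → {A}; color yellow → {B, C, F}. Every edge joins two different colors.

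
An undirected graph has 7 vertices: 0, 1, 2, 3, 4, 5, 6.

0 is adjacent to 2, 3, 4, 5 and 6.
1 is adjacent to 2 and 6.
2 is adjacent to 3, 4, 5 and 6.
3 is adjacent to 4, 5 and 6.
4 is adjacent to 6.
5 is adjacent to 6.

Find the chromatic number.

0, 2, 3, 5, 6 are mutually adjacent (a clique of size 5), so at least 5 colors are needed.
5 colors suffice: 0=d, 1=c, 2=b, 3=c, 4=e, 5=e, 6=a. No two adjacent vertices share a color.

5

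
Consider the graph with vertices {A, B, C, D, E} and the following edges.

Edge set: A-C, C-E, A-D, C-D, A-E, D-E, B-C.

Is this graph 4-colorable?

Yes

The chromatic number is 4. A, C, D, E are mutually adjacent (a clique of size 4), so at least 4 colors are needed.
4 colors suffice: A=blue, B=blue, C=red, D=green, E=yellow.
That is already a proper 4-coloring.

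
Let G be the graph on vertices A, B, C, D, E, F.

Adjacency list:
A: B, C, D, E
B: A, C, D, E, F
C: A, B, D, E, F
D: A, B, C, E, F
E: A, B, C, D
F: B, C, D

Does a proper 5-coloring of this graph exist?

Yes

The chromatic number is 5. A, B, C, D, E are pairwise adjacent (a clique of size 5), so at least 5 colors are needed.
One proper 5-coloring: A=4, B=2, C=3, D=1, E=5, F=4.
That is already a proper 5-coloring.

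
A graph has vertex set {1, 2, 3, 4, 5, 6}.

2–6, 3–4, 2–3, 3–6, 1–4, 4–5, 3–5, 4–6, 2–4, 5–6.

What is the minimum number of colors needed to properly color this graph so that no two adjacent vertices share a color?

3, 4, 5, 6 are mutually adjacent (a clique of size 4), so at least 4 colors are needed.
4 colors suffice: color red → {4}; color blue → {1, 3}; color green → {6}; color yellow → {2, 5}. Every edge joins two different colors.

4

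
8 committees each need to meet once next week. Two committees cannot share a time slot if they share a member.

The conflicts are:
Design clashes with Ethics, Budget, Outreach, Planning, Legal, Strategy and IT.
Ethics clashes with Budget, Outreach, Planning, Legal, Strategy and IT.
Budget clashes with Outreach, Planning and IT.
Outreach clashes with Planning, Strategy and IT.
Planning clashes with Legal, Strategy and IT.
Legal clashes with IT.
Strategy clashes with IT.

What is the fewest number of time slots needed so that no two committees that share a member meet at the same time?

Design, Ethics, Outreach, Planning, Strategy, IT pairwise conflict, so at least 6 time slots are needed.
6 time slots suffice: Design=2, Ethics=3, Budget=6, Outreach=5, Planning=4, Legal=5, Strategy=6, IT=1. Each listed conflict is separated.

6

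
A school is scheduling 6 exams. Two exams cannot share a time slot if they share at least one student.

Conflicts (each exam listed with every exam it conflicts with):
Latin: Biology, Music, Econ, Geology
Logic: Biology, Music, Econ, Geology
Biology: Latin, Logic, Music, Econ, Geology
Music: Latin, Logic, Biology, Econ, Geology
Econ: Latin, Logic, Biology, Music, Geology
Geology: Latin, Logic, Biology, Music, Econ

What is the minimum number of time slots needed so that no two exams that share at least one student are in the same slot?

Logic, Biology, Music, Econ, Geology pairwise conflict, so at least 5 time slots are needed.
5 time slots suffice: Latin=5, Logic=5, Biology=4, Music=2, Econ=3, Geology=1. Every pair that conflicts lands in different time slots.

5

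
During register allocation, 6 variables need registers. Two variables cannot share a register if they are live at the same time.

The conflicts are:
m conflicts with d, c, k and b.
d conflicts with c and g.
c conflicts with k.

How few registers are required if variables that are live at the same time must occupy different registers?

m, c, k all conflict with each other, so at least 3 registers are needed.
Using 3 registers: m=1, d=3, c=2, g=1, k=3, b=2. Each listed conflict is separated.

3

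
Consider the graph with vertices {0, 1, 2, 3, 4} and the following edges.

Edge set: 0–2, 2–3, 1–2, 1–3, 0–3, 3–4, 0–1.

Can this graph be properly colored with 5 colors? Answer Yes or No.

Yes

The chromatic number is 4. 0, 1, 2, 3 are pairwise adjacent (a clique of size 4), so at least 4 colors are needed.
4 colors suffice: color a → {3}; color b → {2, 4}; color c → {0}; color d → {1}.
Since 5 ≥ 4, a proper 5-coloring certainly exists.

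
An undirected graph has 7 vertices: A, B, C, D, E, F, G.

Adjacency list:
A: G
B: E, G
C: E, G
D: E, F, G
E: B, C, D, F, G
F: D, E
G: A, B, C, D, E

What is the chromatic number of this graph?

3

C, E, G are mutually adjacent, so at least 3 colors are needed.
One proper 3-coloring: A=1, B=3, C=3, D=3, E=1, F=2, G=2. No two adjacent vertices share a color.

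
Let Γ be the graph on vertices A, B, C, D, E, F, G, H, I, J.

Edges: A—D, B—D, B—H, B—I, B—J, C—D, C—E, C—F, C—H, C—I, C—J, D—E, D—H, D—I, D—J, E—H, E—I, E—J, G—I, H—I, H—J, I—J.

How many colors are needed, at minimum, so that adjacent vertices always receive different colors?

6

C, D, E, H, I, J form a clique, so at least 6 colors are needed.
6 colors suffice: color 1 → {D, F, G}; color 2 → {A, I}; color 3 → {B, C}; color 4 → {H}; color 5 → {J}; color 6 → {E}. Each edge has distinct colors on its endpoints.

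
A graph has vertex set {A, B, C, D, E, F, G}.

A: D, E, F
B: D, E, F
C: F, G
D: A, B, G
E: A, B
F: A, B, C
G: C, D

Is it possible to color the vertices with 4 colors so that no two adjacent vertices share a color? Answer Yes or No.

The chromatic number is 3. The cycle C-G-D-A-F-C has odd length 5, so it cannot be 2-colored; at least 3 colors are needed.
3 colors suffice: color 1 → {D, E, F}; color 2 → {A, B, G}; color 3 → {C}.
Since 4 ≥ 3, a proper 4-coloring certainly exists.

Yes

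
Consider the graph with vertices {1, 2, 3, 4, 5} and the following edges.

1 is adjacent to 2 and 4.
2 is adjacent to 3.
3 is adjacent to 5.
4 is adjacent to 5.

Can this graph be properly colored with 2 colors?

No

The cycle 2-3-5-4-1-2 has odd length 5, so it cannot be 2-colored; at least 3 colors are needed.
So 2 colors are not enough.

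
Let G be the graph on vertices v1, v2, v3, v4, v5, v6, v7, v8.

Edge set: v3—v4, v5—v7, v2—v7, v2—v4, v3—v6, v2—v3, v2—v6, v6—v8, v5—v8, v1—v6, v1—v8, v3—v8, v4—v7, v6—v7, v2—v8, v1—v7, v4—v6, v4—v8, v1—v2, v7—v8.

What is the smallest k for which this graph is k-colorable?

v2, v3, v4, v6, v8 form a clique, so at least 5 colors are needed.
5 colors suffice: v1=5, v2=4, v3=3, v4=5, v5=2, v6=2, v7=3, v8=1. Each edge has distinct colors on its endpoints.

5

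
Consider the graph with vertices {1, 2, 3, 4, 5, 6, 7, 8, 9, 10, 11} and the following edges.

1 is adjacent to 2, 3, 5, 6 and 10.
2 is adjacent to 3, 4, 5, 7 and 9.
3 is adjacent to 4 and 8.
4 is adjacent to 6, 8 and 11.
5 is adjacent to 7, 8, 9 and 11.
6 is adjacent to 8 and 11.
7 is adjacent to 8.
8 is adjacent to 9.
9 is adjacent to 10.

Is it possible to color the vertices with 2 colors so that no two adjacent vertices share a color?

5, 8, 9 form a triangle, so at least 3 colors are needed.
So 2 colors are not enough.

No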